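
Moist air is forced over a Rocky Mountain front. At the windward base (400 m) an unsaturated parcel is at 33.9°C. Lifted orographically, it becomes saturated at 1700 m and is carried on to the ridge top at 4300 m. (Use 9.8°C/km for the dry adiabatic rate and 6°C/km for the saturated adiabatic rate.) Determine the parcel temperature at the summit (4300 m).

From 400 m to 1700 m (dry): cools by 9.8 × 1.3 = 12.74°C, giving 21.16°C.
From 1700 m to 4300 m (saturated): cools by 6 × 2.6 = 15.6°C, giving 5.56°C.

5.56°C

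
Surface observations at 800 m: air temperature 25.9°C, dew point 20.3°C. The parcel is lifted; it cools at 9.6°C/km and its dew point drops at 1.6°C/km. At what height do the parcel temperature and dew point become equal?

1500 m

T and T_d converge at 9.6 − 1.6 = 8°C per km
Height above start = (25.9 − 20.3) / 8 = 0.7 km
LCL altitude = 800 m + 700 m = 1500 m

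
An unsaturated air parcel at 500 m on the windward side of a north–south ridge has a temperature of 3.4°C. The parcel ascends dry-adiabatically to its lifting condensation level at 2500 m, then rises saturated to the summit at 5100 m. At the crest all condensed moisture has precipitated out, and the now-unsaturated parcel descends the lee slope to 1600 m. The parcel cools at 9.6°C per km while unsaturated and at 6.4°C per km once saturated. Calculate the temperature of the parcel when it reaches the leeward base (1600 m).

1.16°C

Dry to 2500 m: -9.6 × 2 km = -19.2°C, so T = -15.8°C.
Saturated to 5100 m: -6.4 × 2.6 km = -16.64°C, so T = -32.44°C.
Dry descent to 1600 m: +9.6 × 3.5 km = +33.6°C, so T = 1.16°C.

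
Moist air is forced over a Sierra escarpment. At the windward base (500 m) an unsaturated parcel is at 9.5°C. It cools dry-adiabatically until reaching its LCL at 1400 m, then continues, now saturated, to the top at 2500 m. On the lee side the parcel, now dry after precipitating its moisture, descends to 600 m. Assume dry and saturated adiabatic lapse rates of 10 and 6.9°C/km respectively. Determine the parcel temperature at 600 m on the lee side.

11.91°C

Dry to 1400 m: -10 × 0.9 km = -9°C, so T = 0.5°C.
Saturated to 2500 m: -6.9 × 1.1 km = -7.59°C, so T = -7.09°C.
Dry descent to 600 m: +10 × 1.9 km = +19°C, so T = 11.91°C.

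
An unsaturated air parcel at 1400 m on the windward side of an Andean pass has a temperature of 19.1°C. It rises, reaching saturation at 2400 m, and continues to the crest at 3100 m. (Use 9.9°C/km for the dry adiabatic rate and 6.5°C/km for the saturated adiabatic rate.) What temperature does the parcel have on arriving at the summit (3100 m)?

4.65°C

1400 → 2400 m (dry, 9.9°C/km): ΔT = -9.9 × 1 = -9.9°C → T = 9.2°C
2400 → 3100 m (saturated, 6.5°C/km): ΔT = -6.5 × 0.7 = -4.55°C → T = 4.65°C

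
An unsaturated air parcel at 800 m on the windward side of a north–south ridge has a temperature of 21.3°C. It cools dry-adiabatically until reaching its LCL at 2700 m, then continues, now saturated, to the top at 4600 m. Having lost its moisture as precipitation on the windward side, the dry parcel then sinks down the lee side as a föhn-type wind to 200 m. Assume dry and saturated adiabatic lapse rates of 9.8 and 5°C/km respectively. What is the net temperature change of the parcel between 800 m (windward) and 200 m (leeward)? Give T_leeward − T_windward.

800 → 2700 m (dry, 9.8°C/km): ΔT = -9.8 × 1.9 = -18.62°C → T = 2.68°C
2700 → 4600 m (saturated, 5°C/km): ΔT = -5 × 1.9 = -9.5°C → T = -6.82°C
4600 → 200 m (dry descent, 9.8°C/km): ΔT = +9.8 × 4.4 = +43.12°C → T = 36.3°C
Net change vs windward start: 36.3 − 21.3 = +15°C

+15°C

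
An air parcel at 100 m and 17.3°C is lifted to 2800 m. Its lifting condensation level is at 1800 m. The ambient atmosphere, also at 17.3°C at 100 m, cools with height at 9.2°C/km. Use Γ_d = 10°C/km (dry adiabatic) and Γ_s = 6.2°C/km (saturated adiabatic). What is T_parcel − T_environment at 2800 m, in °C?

+1.64°C (parcel warmer than environment)

Parcel:
  100–1800 m, dry: Δz = 1.7 km ⇒ ΔT = -17°C; T = 0.3°C
  1800–2800 m, saturated: Δz = 1 km ⇒ ΔT = -6.2°C; T = -5.9°C
Environment:
  100–2800 m, environment: Δz = 2.7 km ⇒ ΔT = -24.84°C; T = -7.54°C
T_parcel − T_env = -5.9 − (-7.54) = +1.64°C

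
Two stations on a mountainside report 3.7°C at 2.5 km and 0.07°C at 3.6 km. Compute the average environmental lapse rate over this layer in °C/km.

3.3°C/km

Γ = −ΔT/Δz = (3.7 − 0.07) / (3600 − 2500) m
  = 3.63°C / 1.1 km = 3.3°C/km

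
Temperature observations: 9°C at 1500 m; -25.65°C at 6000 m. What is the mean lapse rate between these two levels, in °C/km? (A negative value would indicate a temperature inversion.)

Γ = −ΔT/Δz = (9 − (-25.65)) / (6000 − 1500) m
  = 34.65°C / 4.5 km = 7.7°C/km

7.7°C/km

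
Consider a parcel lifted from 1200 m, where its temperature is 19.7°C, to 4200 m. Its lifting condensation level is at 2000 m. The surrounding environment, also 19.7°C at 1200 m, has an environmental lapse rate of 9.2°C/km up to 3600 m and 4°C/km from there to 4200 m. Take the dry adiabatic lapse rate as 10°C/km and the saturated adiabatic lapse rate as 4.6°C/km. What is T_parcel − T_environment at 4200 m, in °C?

Parcel:
  1200 → 2000 m (dry, 10°C/km): ΔT = -10 × 0.8 = -8°C → T = 11.7°C
  2000 → 4200 m (saturated, 4.6°C/km): ΔT = -4.6 × 2.2 = -10.12°C → T = 1.58°C
Environment:
  1200 → 3600 m (environment, lower layer, 9.2°C/km): ΔT = -9.2 × 2.4 = -22.08°C → T = -2.38°C
  3600 → 4200 m (environment, upper layer, 4°C/km): ΔT = -4 × 0.6 = -2.4°C → T = -4.78°C
T_parcel − T_env = 1.58 − (-4.78) = +6.36°C

+6.36°C (parcel warmer than environment)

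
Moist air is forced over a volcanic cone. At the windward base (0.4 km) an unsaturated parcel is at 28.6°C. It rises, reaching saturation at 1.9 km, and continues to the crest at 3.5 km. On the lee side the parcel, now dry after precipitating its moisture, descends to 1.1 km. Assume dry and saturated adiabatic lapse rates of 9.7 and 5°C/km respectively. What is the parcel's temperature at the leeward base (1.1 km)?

Dry to 1900 m: -9.7 × 1.5 km = -14.55°C, so T = 14.05°C.
Saturated to 3500 m: -5 × 1.6 km = -8°C, so T = 6.05°C.
Dry descent to 1100 m: +9.7 × 2.4 km = +23.28°C, so T = 29.33°C.

29.33°C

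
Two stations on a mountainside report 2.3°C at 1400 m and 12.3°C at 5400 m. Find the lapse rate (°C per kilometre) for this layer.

-2.5°C/km

Γ = −ΔT/Δz = (2.3 − 12.3) / (5400 − 1400) m
  = -10°C / 4 km = -2.5°C/km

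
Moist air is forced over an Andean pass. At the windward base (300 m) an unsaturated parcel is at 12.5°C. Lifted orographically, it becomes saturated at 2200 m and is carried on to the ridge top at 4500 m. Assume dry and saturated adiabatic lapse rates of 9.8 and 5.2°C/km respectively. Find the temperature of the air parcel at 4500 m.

-18.08°C

300 → 2200 m (dry, 9.8°C/km): ΔT = -9.8 × 1.9 = -18.62°C → T = -6.12°C
2200 → 4500 m (saturated, 5.2°C/km): ΔT = -5.2 × 2.3 = -11.96°C → T = -18.08°C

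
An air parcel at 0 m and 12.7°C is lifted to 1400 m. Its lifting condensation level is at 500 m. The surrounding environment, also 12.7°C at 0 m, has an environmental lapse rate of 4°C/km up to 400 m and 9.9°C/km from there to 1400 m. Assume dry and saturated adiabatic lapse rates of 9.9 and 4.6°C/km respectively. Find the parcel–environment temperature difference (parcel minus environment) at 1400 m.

Parcel:
  0–500 m, dry: Δz = 0.5 km ⇒ ΔT = -4.95°C; T = 7.75°C
  500–1400 m, saturated: Δz = 0.9 km ⇒ ΔT = -4.14°C; T = 3.61°C
Environment:
  0–400 m, environment, lower layer: Δz = 0.4 km ⇒ ΔT = -1.6°C; T = 11.1°C
  400–1400 m, environment, upper layer: Δz = 1 km ⇒ ΔT = -9.9°C; T = 1.2°C
T_parcel − T_env = 3.61 − 1.2 = +2.41°C

+2.41°C (parcel warmer than environment)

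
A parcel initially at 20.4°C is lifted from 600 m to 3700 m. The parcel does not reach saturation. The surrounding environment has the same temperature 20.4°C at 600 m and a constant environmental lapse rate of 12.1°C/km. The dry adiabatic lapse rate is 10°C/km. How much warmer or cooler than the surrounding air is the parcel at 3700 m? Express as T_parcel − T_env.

Parcel:
  600 → 3700 m (dry, 10°C/km): ΔT = -10 × 3.1 = -31°C → T = -10.6°C
Environment:
  600 → 3700 m (environment, 12.1°C/km): ΔT = -12.1 × 3.1 = -37.51°C → T = -17.11°C
T_parcel − T_env = -10.6 − (-17.11) = +6.51°C

+6.51°C (parcel warmer than environment)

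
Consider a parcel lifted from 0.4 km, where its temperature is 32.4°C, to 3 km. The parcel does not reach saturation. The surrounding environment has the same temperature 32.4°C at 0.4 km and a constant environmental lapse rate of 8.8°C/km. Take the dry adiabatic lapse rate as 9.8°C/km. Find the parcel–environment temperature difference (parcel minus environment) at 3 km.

Parcel:
  Dry to 3000 m: -9.8 × 2.6 km = -25.48°C, so T = 6.92°C.
Environment:
  Environment to 3000 m: -8.8 × 2.6 km = -22.88°C, so T = 9.52°C.
T_parcel − T_env = 6.92 − 9.52 = -2.6°C

-2.6°C (parcel cooler than environment)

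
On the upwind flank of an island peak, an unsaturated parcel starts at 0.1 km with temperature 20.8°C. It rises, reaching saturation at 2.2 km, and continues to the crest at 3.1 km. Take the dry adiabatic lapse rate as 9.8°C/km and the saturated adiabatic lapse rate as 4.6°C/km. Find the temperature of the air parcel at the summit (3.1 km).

-3.92°C

Dry to 2200 m: -9.8 × 2.1 km = -20.58°C, so T = 0.22°C.
Saturated to 3100 m: -4.6 × 0.9 km = -4.14°C, so T = -3.92°C.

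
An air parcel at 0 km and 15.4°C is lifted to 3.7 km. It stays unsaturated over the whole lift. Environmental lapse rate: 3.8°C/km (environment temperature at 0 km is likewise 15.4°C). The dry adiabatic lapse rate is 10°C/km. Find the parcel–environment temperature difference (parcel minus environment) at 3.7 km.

-22.94°C (parcel cooler than environment)

Parcel:
  From 0 m to 3700 m (dry): cools by 10 × 3.7 = 37°C, giving -21.6°C.
Environment:
  From 0 m to 3700 m (environment): cools by 3.8 × 3.7 = 14.06°C, giving 1.34°C.
T_parcel − T_env = -21.6 − 1.34 = -22.94°C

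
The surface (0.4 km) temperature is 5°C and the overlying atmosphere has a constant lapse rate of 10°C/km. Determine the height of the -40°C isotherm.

Height above start = (5 − (-40)) / 10 = 4.5 km
Altitude = 400 m + 4500 m = 4900 m

4.9 km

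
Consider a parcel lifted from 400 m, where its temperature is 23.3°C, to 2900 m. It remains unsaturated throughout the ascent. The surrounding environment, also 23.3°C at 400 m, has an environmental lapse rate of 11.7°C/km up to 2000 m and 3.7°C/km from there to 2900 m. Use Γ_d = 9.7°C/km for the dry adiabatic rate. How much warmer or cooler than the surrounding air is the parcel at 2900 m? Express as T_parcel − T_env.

Parcel:
  From 400 m to 2900 m (dry): cools by 9.7 × 2.5 = 24.25°C, giving -0.95°C.
Environment:
  From 400 m to 2000 m (environment, lower layer): cools by 11.7 × 1.6 = 18.72°C, giving 4.58°C.
  From 2000 m to 2900 m (environment, upper layer): cools by 3.7 × 0.9 = 3.33°C, giving 1.25°C.
T_parcel − T_env = -0.95 − 1.25 = -2.2°C

-2.2°C (parcel cooler than environment)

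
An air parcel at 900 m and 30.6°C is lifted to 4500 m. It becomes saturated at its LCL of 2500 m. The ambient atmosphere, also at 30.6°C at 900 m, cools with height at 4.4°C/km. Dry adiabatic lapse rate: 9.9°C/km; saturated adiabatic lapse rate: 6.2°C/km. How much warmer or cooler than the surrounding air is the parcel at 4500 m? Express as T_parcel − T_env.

-12.4°C (parcel cooler than environment)

Parcel:
  Dry to 2500 m: -9.9 × 1.6 km = -15.84°C, so T = 14.76°C.
  Saturated to 4500 m: -6.2 × 2 km = -12.4°C, so T = 2.36°C.
Environment:
  Environment to 4500 m: -4.4 × 3.6 km = -15.84°C, so T = 14.76°C.
T_parcel − T_env = 2.36 − 14.76 = -12.4°C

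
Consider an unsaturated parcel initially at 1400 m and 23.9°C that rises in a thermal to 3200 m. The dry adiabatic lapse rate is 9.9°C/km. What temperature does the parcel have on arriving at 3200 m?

6.08°C

Dry adiabatic to 3200 m: -9.9 × 1.8 km = -17.82°C, so T = 6.08°C.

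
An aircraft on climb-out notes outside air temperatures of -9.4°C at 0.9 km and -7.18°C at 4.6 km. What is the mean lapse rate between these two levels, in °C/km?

-0.6°C/km

Γ = −ΔT/Δz = (-9.4 − (-7.18)) / (4600 − 900) m
  = -2.22°C / 3.7 km = -0.6°C/km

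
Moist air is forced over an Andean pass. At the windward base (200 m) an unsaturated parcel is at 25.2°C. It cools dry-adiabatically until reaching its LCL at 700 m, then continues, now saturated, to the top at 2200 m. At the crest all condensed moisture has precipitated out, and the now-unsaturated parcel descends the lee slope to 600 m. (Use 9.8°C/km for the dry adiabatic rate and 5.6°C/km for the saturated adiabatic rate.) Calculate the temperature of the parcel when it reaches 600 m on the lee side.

From 200 m to 700 m (dry): cools by 9.8 × 0.5 = 4.9°C, giving 20.3°C.
From 700 m to 2200 m (saturated): cools by 5.6 × 1.5 = 8.4°C, giving 11.9°C.
From 2200 m to 600 m (dry descent): warms by 9.8 × 1.6 = 15.68°C, giving 27.58°C.

27.58°C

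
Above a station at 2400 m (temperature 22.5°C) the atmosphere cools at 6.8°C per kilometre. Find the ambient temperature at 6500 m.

From 2400 m to 6500 m (environmental): cools by 6.8 × 4.1 = 27.88°C, giving -5.38°C.

-5.38°C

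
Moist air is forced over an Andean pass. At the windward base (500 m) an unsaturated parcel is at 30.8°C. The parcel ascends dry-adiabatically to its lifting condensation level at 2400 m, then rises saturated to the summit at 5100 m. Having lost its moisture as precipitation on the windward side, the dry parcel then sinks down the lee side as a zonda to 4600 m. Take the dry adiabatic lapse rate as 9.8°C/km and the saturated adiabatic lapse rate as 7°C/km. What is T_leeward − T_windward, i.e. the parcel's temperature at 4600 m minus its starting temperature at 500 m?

Dry to 2400 m: -9.8 × 1.9 km = -18.62°C, so T = 12.18°C.
Saturated to 5100 m: -7 × 2.7 km = -18.9°C, so T = -6.72°C.
Dry descent to 4600 m: +9.8 × 0.5 km = +4.9°C, so T = -1.82°C.
Net change vs windward start: -1.82 − 30.8 = -32.62°C

-32.62°C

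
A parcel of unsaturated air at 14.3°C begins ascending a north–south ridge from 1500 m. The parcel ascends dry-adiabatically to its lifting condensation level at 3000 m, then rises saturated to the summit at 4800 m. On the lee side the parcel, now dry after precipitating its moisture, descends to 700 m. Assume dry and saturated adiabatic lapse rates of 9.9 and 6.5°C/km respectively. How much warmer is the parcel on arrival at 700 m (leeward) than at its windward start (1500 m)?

+14.04°C

From 1500 m to 3000 m (dry): cools by 9.9 × 1.5 = 14.85°C, giving -0.55°C.
From 3000 m to 4800 m (saturated): cools by 6.5 × 1.8 = 11.7°C, giving -12.25°C.
From 4800 m to 700 m (dry descent): warms by 9.9 × 4.1 = 40.59°C, giving 28.34°C.
Net change vs windward start: 28.34 − 14.3 = +14.04°C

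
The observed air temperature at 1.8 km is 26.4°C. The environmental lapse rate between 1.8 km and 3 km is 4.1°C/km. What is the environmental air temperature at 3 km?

1800 → 3000 m (environmental, 4.1°C/km): ΔT = -4.1 × 1.2 = -4.92°C → T = 21.48°C

21.48°C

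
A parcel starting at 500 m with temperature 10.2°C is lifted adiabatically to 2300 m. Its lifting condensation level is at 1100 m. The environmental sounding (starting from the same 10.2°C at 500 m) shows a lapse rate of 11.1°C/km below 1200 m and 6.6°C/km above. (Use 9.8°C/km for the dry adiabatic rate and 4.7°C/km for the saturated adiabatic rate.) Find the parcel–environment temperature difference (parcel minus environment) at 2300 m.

+3.51°C (parcel warmer than environment)

Parcel:
  From 500 m to 1100 m (dry): cools by 9.8 × 0.6 = 5.88°C, giving 4.32°C.
  From 1100 m to 2300 m (saturated): cools by 4.7 × 1.2 = 5.64°C, giving -1.32°C.
Environment:
  From 500 m to 1200 m (environment, lower layer): cools by 11.1 × 0.7 = 7.77°C, giving 2.43°C.
  From 1200 m to 2300 m (environment, upper layer): cools by 6.6 × 1.1 = 7.26°C, giving -4.83°C.
T_parcel − T_env = -1.32 − (-4.83) = +3.51°C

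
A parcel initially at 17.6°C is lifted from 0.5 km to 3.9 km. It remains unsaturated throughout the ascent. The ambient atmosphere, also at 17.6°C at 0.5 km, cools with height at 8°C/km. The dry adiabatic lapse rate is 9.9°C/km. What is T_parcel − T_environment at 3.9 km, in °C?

-6.46°C (parcel cooler than environment)

Parcel:
  Dry to 3900 m: -9.9 × 3.4 km = -33.66°C, so T = -16.06°C.
Environment:
  Environment to 3900 m: -8 × 3.4 km = -27.2°C, so T = -9.6°C.
T_parcel − T_env = -16.06 − (-9.6) = -6.46°C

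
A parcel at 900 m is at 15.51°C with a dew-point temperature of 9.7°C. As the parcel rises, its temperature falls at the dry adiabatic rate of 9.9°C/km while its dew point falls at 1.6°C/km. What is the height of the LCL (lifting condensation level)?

1600 m

T and T_d converge at 9.9 − 1.6 = 8.3°C per km
Height above start = (15.51 − 9.7) / 8.3 = 0.7 km
LCL altitude = 900 m + 700 m = 1600 m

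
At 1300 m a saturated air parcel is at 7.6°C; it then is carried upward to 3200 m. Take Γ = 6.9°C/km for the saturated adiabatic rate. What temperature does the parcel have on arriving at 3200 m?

-5.51°C

From 1300 m to 3200 m (saturated adiabatic): cools by 6.9 × 1.9 = 13.11°C, giving -5.51°C.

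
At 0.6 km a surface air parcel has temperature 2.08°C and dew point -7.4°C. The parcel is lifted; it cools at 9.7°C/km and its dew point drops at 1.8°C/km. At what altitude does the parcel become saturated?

T and T_d converge at 9.7 − 1.8 = 7.9°C per km
Height above start = (2.08 − (-7.4)) / 7.9 = 1.2 km
LCL altitude = 600 m + 1200 m = 1800 m

1.8 km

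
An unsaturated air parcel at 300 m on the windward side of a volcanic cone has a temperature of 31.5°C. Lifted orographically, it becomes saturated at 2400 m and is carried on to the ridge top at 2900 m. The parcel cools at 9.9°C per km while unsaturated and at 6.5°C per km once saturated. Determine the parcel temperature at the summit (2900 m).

300–2400 m, dry: Δz = 2.1 km ⇒ ΔT = -20.79°C; T = 10.71°C
2400–2900 m, saturated: Δz = 0.5 km ⇒ ΔT = -3.25°C; T = 7.46°C

7.46°C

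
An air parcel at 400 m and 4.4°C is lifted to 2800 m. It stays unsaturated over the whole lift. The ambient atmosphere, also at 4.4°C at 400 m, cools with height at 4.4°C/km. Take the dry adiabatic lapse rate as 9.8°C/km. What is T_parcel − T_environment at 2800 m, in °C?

-12.96°C (parcel cooler than environment)

Parcel:
  400 → 2800 m (dry, 9.8°C/km): ΔT = -9.8 × 2.4 = -23.52°C → T = -19.12°C
Environment:
  400 → 2800 m (environment, 4.4°C/km): ΔT = -4.4 × 2.4 = -10.56°C → T = -6.16°C
T_parcel − T_env = -19.12 − (-6.16) = -12.96°C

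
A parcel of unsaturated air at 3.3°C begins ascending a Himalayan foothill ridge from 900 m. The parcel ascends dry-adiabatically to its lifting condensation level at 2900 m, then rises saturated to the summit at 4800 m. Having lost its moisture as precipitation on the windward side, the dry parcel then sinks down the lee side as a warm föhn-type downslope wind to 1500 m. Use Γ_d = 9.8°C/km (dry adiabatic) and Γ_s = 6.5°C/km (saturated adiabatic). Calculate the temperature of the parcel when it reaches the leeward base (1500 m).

3.69°C

From 900 m to 2900 m (dry): cools by 9.8 × 2 = 19.6°C, giving -16.3°C.
From 2900 m to 4800 m (saturated): cools by 6.5 × 1.9 = 12.35°C, giving -28.65°C.
From 4800 m to 1500 m (dry descent): warms by 9.8 × 3.3 = 32.34°C, giving 3.69°C.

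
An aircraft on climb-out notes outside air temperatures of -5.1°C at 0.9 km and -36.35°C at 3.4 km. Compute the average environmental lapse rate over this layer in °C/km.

Γ = −ΔT/Δz = (-5.1 − (-36.35)) / (3400 − 900) m
  = 31.25°C / 2.5 km = 12.5°C/km

12.5°C/km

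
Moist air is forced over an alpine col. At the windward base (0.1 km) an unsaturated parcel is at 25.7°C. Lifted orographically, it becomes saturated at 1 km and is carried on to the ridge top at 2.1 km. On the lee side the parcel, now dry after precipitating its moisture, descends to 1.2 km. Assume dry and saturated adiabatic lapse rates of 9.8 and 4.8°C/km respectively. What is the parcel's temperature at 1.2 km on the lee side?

20.42°C

100 → 1000 m (dry, 9.8°C/km): ΔT = -9.8 × 0.9 = -8.82°C → T = 16.88°C
1000 → 2100 m (saturated, 4.8°C/km): ΔT = -4.8 × 1.1 = -5.28°C → T = 11.6°C
2100 → 1200 m (dry descent, 9.8°C/km): ΔT = +9.8 × 0.9 = +8.82°C → T = 20.42°C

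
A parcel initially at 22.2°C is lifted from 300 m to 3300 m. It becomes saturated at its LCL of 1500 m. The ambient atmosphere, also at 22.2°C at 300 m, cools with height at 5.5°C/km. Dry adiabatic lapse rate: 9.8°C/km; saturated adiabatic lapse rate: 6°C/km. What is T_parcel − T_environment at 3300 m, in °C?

-6.06°C (parcel cooler than environment)

Parcel:
  From 300 m to 1500 m (dry): cools by 9.8 × 1.2 = 11.76°C, giving 10.44°C.
  From 1500 m to 3300 m (saturated): cools by 6 × 1.8 = 10.8°C, giving -0.36°C.
Environment:
  From 300 m to 3300 m (environment): cools by 5.5 × 3 = 16.5°C, giving 5.7°C.
T_parcel − T_env = -0.36 − 5.7 = -6.06°C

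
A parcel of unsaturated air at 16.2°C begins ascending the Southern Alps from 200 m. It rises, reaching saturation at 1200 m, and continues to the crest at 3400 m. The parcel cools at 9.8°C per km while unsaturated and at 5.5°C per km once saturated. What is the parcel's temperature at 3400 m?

-5.7°C

Dry to 1200 m: -9.8 × 1 km = -9.8°C, so T = 6.4°C.
Saturated to 3400 m: -5.5 × 2.2 km = -12.1°C, so T = -5.7°C.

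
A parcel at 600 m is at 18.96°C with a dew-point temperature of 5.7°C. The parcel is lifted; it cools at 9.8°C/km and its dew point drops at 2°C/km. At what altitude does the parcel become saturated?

T and T_d converge at 9.8 − 2 = 7.8°C per km
Height above start = (18.96 − 5.7) / 7.8 = 1.7 km
LCL altitude = 600 m + 1700 m = 2300 m

2300 m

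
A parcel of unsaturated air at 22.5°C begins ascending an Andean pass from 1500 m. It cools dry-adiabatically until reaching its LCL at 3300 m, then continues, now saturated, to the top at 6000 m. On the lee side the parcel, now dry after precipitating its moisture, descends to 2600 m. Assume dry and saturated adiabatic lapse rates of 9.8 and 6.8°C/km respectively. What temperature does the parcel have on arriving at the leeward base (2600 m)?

From 1500 m to 3300 m (dry): cools by 9.8 × 1.8 = 17.64°C, giving 4.86°C.
From 3300 m to 6000 m (saturated): cools by 6.8 × 2.7 = 18.36°C, giving -13.5°C.
From 6000 m to 2600 m (dry descent): warms by 9.8 × 3.4 = 33.32°C, giving 19.82°C.

19.82°C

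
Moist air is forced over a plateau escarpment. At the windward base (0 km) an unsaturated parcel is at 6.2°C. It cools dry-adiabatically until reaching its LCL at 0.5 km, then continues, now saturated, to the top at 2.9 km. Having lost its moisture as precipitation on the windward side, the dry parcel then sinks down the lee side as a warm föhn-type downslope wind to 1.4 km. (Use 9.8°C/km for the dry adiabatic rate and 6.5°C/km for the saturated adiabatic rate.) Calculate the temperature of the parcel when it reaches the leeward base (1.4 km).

0.4°C

0 → 500 m (dry, 9.8°C/km): ΔT = -9.8 × 0.5 = -4.9°C → T = 1.3°C
500 → 2900 m (saturated, 6.5°C/km): ΔT = -6.5 × 2.4 = -15.6°C → T = -14.3°C
2900 → 1400 m (dry descent, 9.8°C/km): ΔT = +9.8 × 1.5 = +14.7°C → T = 0.4°C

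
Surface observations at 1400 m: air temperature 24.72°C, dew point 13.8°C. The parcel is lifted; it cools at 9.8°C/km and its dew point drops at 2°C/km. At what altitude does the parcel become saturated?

T and T_d converge at 9.8 − 2 = 7.8°C per km
Height above start = (24.72 − 13.8) / 7.8 = 1.4 km
LCL altitude = 1400 m + 1400 m = 2800 m

2800 m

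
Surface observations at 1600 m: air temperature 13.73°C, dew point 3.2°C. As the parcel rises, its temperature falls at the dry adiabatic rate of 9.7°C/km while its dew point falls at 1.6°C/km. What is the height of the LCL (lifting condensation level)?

T and T_d converge at 9.7 − 1.6 = 8.1°C per km
Height above start = (13.73 − 3.2) / 8.1 = 1.3 km
LCL altitude = 1600 m + 1300 m = 2900 m

2900 m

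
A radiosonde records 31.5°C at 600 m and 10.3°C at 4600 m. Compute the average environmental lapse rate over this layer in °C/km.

Γ = −ΔT/Δz = (31.5 − 10.3) / (4600 − 600) m
  = 21.2°C / 4 km = 5.3°C/km

5.3°C/km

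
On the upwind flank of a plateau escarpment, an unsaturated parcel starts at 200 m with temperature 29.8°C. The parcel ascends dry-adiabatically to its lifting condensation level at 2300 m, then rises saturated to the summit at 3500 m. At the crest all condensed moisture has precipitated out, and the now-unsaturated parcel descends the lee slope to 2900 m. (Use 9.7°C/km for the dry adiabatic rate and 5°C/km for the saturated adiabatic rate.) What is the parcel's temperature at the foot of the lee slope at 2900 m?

9.25°C

200 → 2300 m (dry, 9.7°C/km): ΔT = -9.7 × 2.1 = -20.37°C → T = 9.43°C
2300 → 3500 m (saturated, 5°C/km): ΔT = -5 × 1.2 = -6°C → T = 3.43°C
3500 → 2900 m (dry descent, 9.7°C/km): ΔT = +9.7 × 0.6 = +5.82°C → T = 9.25°C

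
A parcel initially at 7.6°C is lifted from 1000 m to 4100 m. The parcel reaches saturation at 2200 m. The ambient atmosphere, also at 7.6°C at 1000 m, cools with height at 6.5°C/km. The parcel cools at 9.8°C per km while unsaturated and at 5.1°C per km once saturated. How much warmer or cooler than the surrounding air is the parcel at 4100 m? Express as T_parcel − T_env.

-1.3°C (parcel cooler than environment)

Parcel:
  From 1000 m to 2200 m (dry): cools by 9.8 × 1.2 = 11.76°C, giving -4.16°C.
  From 2200 m to 4100 m (saturated): cools by 5.1 × 1.9 = 9.69°C, giving -13.85°C.
Environment:
  From 1000 m to 4100 m (environment): cools by 6.5 × 3.1 = 20.15°C, giving -12.55°C.
T_parcel − T_env = -13.85 − (-12.55) = -1.3°C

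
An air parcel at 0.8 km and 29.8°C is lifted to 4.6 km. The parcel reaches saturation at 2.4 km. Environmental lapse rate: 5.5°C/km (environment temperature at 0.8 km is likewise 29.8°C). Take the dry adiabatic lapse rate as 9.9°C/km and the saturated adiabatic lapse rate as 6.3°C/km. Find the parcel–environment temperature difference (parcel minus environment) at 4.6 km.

-8.8°C (parcel cooler than environment)

Parcel:
  From 800 m to 2400 m (dry): cools by 9.9 × 1.6 = 15.84°C, giving 13.96°C.
  From 2400 m to 4600 m (saturated): cools by 6.3 × 2.2 = 13.86°C, giving 0.1°C.
Environment:
  From 800 m to 4600 m (environment): cools by 5.5 × 3.8 = 20.9°C, giving 8.9°C.
T_parcel − T_env = 0.1 − 8.9 = -8.8°C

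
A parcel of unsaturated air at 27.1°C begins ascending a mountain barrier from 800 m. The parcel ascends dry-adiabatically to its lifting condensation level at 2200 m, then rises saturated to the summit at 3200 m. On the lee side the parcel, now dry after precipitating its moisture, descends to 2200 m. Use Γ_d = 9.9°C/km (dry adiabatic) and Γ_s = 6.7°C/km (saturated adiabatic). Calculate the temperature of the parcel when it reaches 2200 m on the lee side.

800 → 2200 m (dry, 9.9°C/km): ΔT = -9.9 × 1.4 = -13.86°C → T = 13.24°C
2200 → 3200 m (saturated, 6.7°C/km): ΔT = -6.7 × 1 = -6.7°C → T = 6.54°C
3200 → 2200 m (dry descent, 9.9°C/km): ΔT = +9.9 × 1 = +9.9°C → T = 16.44°C

16.44°C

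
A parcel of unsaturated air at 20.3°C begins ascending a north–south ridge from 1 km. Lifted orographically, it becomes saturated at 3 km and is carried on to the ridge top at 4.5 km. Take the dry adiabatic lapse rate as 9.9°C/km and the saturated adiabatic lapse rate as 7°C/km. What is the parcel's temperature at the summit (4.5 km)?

-10°C

1000–3000 m, dry: Δz = 2 km ⇒ ΔT = -19.8°C; T = 0.5°C
3000–4500 m, saturated: Δz = 1.5 km ⇒ ΔT = -10.5°C; T = -10°C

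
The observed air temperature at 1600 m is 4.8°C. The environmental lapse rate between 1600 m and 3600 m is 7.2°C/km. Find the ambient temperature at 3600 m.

-9.6°C

1600 → 3600 m (environmental, 7.2°C/km): ΔT = -7.2 × 2 = -14.4°C → T = -9.6°C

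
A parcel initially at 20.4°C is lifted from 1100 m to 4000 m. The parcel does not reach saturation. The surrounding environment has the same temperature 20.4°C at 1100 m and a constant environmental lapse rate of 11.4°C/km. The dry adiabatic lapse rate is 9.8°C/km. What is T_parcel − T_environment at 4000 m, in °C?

Parcel:
  Dry to 4000 m: -9.8 × 2.9 km = -28.42°C, so T = -8.02°C.
Environment:
  Environment to 4000 m: -11.4 × 2.9 km = -33.06°C, so T = -12.66°C.
T_parcel − T_env = -8.02 − (-12.66) = +4.64°C

+4.64°C (parcel warmer than environment)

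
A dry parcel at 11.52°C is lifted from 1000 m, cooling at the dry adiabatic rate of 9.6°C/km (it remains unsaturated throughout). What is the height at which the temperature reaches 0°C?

Height above start = (11.52 − 0) / 9.6 = 1.2 km
Altitude = 1000 m + 1200 m = 2200 m

2200 m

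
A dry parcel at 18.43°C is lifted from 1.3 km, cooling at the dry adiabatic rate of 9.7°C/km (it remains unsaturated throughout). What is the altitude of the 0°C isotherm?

Height above start = (18.43 − 0) / 9.7 = 1.9 km
Altitude = 1300 m + 1900 m = 3200 m

3.2 km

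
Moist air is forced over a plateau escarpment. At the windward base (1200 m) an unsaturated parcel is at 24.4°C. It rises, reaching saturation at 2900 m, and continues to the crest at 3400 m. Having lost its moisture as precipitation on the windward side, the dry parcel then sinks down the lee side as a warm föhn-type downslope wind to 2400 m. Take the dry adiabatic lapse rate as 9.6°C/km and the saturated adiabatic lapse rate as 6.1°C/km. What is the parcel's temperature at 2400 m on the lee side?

14.63°C

1200 → 2900 m (dry, 9.6°C/km): ΔT = -9.6 × 1.7 = -16.32°C → T = 8.08°C
2900 → 3400 m (saturated, 6.1°C/km): ΔT = -6.1 × 0.5 = -3.05°C → T = 5.03°C
3400 → 2400 m (dry descent, 9.6°C/km): ΔT = +9.6 × 1 = +9.6°C → T = 14.63°C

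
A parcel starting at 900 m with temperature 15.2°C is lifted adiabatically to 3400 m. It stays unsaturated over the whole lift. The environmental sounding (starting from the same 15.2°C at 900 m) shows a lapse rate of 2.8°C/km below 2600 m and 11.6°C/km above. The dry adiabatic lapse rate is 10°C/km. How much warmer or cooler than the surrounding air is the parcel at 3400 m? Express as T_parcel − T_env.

-10.96°C (parcel cooler than environment)

Parcel:
  900–3400 m, dry: Δz = 2.5 km ⇒ ΔT = -25°C; T = -9.8°C
Environment:
  900–2600 m, environment, lower layer: Δz = 1.7 km ⇒ ΔT = -4.76°C; T = 10.44°C
  2600–3400 m, environment, upper layer: Δz = 0.8 km ⇒ ΔT = -9.28°C; T = 1.16°C
T_parcel − T_env = -9.8 − 1.16 = -10.96°C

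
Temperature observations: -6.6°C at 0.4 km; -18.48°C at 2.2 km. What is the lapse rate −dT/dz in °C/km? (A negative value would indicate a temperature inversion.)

Γ = −ΔT/Δz = (-6.6 − (-18.48)) / (2200 − 400) m
  = 11.88°C / 1.8 km = 6.6°C/km

6.6°C/km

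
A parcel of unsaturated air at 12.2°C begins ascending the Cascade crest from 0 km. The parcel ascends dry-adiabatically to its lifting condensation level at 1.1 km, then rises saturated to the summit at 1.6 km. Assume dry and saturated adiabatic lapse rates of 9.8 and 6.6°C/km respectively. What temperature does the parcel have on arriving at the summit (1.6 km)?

-1.88°C

0–1100 m, dry: Δz = 1.1 km ⇒ ΔT = -10.78°C; T = 1.42°C
1100–1600 m, saturated: Δz = 0.5 km ⇒ ΔT = -3.3°C; T = -1.88°C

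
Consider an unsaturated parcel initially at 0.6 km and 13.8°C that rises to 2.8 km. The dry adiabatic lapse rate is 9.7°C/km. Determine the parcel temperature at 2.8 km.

-7.54°C

Dry adiabatic to 2800 m: -9.7 × 2.2 km = -21.34°C, so T = -7.54°C.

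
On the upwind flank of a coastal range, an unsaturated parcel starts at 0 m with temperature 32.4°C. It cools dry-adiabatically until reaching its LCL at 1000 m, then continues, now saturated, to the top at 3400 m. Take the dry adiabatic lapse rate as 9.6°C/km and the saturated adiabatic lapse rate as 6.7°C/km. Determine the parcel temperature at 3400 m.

0 → 1000 m (dry, 9.6°C/km): ΔT = -9.6 × 1 = -9.6°C → T = 22.8°C
1000 → 3400 m (saturated, 6.7°C/km): ΔT = -6.7 × 2.4 = -16.08°C → T = 6.72°C

6.72°C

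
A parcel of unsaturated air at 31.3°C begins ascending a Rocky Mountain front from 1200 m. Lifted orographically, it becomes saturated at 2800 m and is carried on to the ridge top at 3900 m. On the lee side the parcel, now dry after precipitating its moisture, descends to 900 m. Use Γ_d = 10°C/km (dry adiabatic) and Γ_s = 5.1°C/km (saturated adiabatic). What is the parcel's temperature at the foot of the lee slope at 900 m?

From 1200 m to 2800 m (dry): cools by 10 × 1.6 = 16°C, giving 15.3°C.
From 2800 m to 3900 m (saturated): cools by 5.1 × 1.1 = 5.61°C, giving 9.69°C.
From 3900 m to 900 m (dry descent): warms by 10 × 3 = 30°C, giving 39.69°C.

39.69°C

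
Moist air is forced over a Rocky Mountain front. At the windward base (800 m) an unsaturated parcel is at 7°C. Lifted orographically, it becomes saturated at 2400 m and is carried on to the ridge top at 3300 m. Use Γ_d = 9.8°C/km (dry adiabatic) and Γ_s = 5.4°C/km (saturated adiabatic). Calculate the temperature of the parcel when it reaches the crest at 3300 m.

-13.54°C

From 800 m to 2400 m (dry): cools by 9.8 × 1.6 = 15.68°C, giving -8.68°C.
From 2400 m to 3300 m (saturated): cools by 5.4 × 0.9 = 4.86°C, giving -13.54°C.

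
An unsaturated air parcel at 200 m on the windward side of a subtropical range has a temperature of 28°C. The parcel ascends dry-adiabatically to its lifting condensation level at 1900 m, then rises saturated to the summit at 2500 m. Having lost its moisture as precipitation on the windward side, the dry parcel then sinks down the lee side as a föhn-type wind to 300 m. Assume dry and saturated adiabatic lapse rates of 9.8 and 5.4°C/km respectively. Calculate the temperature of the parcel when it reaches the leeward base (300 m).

200–1900 m, dry: Δz = 1.7 km ⇒ ΔT = -16.66°C; T = 11.34°C
1900–2500 m, saturated: Δz = 0.6 km ⇒ ΔT = -3.24°C; T = 8.1°C
2500–300 m, dry descent: Δz = 2.2 km ⇒ ΔT = +21.56°C; T = 29.66°C

29.66°C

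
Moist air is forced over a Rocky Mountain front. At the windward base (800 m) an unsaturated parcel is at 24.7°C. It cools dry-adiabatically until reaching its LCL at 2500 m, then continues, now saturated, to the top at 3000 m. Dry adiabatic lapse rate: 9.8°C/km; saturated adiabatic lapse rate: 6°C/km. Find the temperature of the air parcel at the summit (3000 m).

From 800 m to 2500 m (dry): cools by 9.8 × 1.7 = 16.66°C, giving 8.04°C.
From 2500 m to 3000 m (saturated): cools by 6 × 0.5 = 3°C, giving 5.04°C.

5.04°C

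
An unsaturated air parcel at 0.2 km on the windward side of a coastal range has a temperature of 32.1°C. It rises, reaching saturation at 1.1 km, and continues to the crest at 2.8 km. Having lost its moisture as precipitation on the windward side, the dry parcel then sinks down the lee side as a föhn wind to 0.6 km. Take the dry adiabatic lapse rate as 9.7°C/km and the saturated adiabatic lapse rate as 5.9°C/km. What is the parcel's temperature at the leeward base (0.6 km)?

34.68°C

200–1100 m, dry: Δz = 0.9 km ⇒ ΔT = -8.73°C; T = 23.37°C
1100–2800 m, saturated: Δz = 1.7 km ⇒ ΔT = -10.03°C; T = 13.34°C
2800–600 m, dry descent: Δz = 2.2 km ⇒ ΔT = +21.34°C; T = 34.68°C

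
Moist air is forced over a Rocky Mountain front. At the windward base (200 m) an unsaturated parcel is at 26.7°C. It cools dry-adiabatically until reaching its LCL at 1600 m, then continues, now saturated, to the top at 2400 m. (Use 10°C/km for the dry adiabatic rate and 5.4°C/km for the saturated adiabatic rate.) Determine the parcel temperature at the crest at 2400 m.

Dry to 1600 m: -10 × 1.4 km = -14°C, so T = 12.7°C.
Saturated to 2400 m: -5.4 × 0.8 km = -4.32°C, so T = 8.38°C.

8.38°C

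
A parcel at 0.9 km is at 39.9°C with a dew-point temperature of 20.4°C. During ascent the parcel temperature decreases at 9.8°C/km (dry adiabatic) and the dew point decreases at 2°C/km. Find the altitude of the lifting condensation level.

T and T_d converge at 9.8 − 2 = 7.8°C per km
Height above start = (39.9 − 20.4) / 7.8 = 2.5 km
LCL altitude = 900 m + 2500 m = 3400 m

3.4 km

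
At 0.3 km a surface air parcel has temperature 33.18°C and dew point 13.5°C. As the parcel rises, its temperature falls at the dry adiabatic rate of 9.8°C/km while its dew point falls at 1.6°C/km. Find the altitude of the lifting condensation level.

2.7 km

T and T_d converge at 9.8 − 1.6 = 8.2°C per km
Height above start = (33.18 − 13.5) / 8.2 = 2.4 km
LCL altitude = 300 m + 2400 m = 2700 m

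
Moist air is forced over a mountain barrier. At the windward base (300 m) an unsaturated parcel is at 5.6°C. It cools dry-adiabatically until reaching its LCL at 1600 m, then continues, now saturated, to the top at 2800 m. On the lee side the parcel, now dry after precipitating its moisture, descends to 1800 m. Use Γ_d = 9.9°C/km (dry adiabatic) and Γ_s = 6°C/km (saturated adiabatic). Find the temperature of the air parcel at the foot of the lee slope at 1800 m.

From 300 m to 1600 m (dry): cools by 9.9 × 1.3 = 12.87°C, giving -7.27°C.
From 1600 m to 2800 m (saturated): cools by 6 × 1.2 = 7.2°C, giving -14.47°C.
From 2800 m to 1800 m (dry descent): warms by 9.9 × 1 = 9.9°C, giving -4.57°C.

-4.57°C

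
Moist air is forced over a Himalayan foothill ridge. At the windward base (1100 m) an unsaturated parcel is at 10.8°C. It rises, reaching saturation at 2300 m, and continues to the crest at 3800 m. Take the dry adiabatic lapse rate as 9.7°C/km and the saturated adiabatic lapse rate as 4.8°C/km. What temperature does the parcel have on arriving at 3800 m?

-8.04°C

Dry to 2300 m: -9.7 × 1.2 km = -11.64°C, so T = -0.84°C.
Saturated to 3800 m: -4.8 × 1.5 km = -7.2°C, so T = -8.04°C.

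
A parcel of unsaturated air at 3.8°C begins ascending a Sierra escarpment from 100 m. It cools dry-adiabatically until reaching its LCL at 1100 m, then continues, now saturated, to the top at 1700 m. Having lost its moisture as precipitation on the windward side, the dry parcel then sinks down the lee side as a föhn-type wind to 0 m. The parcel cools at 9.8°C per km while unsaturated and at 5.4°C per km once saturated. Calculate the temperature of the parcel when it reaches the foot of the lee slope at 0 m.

100 → 1100 m (dry, 9.8°C/km): ΔT = -9.8 × 1 = -9.8°C → T = -6°C
1100 → 1700 m (saturated, 5.4°C/km): ΔT = -5.4 × 0.6 = -3.24°C → T = -9.24°C
1700 → 0 m (dry descent, 9.8°C/km): ΔT = +9.8 × 1.7 = +16.66°C → T = 7.42°C

7.42°C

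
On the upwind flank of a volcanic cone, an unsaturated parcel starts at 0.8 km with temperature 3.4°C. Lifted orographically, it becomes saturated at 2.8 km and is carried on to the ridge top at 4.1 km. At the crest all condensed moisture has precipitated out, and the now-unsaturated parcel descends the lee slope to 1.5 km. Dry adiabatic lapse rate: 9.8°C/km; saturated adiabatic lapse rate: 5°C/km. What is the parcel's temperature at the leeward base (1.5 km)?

2.78°C

800–2800 m, dry: Δz = 2 km ⇒ ΔT = -19.6°C; T = -16.2°C
2800–4100 m, saturated: Δz = 1.3 km ⇒ ΔT = -6.5°C; T = -22.7°C
4100–1500 m, dry descent: Δz = 2.6 km ⇒ ΔT = +25.48°C; T = 2.78°C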